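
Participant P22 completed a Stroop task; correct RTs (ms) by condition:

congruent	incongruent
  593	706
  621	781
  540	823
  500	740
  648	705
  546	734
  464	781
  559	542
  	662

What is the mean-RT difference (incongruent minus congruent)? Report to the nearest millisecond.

160 ms

M(congruent) = 4471/8 = 558.875
M(incongruent) = 6474/9 = 719.333
Difference = 719.333 − 558.875 = 160.458 ms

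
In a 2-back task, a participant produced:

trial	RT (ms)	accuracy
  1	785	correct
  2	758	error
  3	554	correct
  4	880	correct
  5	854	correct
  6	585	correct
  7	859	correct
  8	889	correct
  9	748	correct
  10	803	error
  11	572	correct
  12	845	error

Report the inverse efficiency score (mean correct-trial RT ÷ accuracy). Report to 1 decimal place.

Correct trials (n=9): 785, 554, 880, 854, 585, 859, 889, 748, 572
Mean correct RT = 6726/9 = 747.3333 ms
Proportion correct = 9/12
IES = 747.3333 / (9/12) = 996.444 ms

996.4 ms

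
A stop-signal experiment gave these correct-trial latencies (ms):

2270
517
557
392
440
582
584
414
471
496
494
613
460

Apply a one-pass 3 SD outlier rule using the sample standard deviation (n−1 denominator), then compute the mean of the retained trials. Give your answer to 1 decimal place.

501.7 ms

n = 13, ΣRT = 8290, M = 637.692
Σ(x−M)² = 2941670.77; s = √(2941670.77/12) = 495.115
Cutoffs: 637.692 ± 3·495.115 → [-847.7, 2123.0]
Outside: 2270 → excluded.
Retained (n=12): Σ = 6020, mean = 6020/12 = 501.667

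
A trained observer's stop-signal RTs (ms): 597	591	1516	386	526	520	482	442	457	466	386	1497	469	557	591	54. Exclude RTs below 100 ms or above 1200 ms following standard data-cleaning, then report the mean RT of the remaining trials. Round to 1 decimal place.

Excluded: 54, 1497, 1516
Retained (n=13): Σ = 6470
Mean = 6470/13 = 497.6923

497.7 ms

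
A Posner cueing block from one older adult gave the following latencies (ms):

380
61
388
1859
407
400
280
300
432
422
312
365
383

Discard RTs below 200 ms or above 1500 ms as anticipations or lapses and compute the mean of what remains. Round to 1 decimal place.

369.9 ms

Excluded: 61, 1859
Retained (n=11): Σ = 4069
Mean = 4069/11 = 369.9091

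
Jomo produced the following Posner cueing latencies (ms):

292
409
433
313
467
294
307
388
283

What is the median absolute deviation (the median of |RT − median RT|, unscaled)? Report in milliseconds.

Sorted: 283, 292, 294, 307, 313, 388, 409, 433, 467 → median = 313
|x − 313|: 21, 96, 120, 0, 154, 19, 6, 75, 30
Sorted deviations: 0, 6, 19, 21, 30, 75, 96, 120, 154 → MAD = 30

30 ms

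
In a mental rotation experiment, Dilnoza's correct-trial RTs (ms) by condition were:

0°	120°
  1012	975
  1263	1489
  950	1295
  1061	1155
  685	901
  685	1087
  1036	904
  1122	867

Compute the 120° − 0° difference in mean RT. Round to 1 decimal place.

M(0°) = 7814/8 = 976.750
M(120°) = 8673/8 = 1084.125
Difference = 1084.125 − 976.750 = 107.375 ms

107.4 ms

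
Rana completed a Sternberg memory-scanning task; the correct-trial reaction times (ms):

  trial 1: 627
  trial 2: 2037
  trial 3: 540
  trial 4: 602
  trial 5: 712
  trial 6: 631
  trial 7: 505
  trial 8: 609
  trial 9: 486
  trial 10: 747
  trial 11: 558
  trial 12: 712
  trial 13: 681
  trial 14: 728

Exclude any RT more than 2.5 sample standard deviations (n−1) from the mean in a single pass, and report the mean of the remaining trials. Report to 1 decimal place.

n = 14, ΣRT = 10175, M = 726.786
Σ(x−M)² = 1938726.36; s = √(1938726.36/13) = 386.177
Cutoffs: 726.786 ± 2.5·386.177 → [-238.7, 1692.2]
Outside: 2037 → excluded.
Retained (n=13): Σ = 8138, mean = 8138/13 = 626.000

626.0 ms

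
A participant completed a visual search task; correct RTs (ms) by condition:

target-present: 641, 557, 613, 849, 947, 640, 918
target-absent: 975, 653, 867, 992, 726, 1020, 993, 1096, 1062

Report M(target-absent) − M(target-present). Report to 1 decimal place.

M(target-present) = 5165/7 = 737.857
M(target-absent) = 8384/9 = 931.556
Difference = 931.556 − 737.857 = 193.698 ms

193.7 ms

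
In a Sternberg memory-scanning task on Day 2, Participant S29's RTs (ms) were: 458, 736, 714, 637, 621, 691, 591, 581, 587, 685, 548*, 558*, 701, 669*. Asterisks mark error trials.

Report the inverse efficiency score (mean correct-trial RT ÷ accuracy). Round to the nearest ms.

810 ms

Correct trials (n=11): 458, 736, 714, 637, 621, 691, 591, 581, 587, 685, 701
Mean correct RT = 7002/11 = 636.5455 ms
Proportion correct = 11/14
IES = 636.5455 / (11/14) = 810.149 ms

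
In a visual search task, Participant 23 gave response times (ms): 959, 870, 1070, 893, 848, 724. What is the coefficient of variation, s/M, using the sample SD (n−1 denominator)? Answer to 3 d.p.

n = 6, Σ = 5364, M = 894.0000
Σ(x−M)² = 66794.000; s = √(66794.000/5) = 115.5803
CV = 115.5803 / 894.0000 = 0.12928

0.129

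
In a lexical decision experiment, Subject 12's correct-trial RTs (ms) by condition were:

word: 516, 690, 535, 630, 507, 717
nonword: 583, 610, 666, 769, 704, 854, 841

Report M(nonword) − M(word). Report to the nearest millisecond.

M(word) = 3595/6 = 599.167
M(nonword) = 5027/7 = 718.143
Difference = 718.143 − 599.167 = 118.976 ms

119 ms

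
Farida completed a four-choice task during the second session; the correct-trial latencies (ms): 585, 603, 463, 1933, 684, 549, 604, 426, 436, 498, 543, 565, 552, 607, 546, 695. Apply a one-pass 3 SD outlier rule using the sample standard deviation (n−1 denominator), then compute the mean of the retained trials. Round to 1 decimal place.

n = 16, ΣRT = 10289, M = 643.062
Σ(x−M)² = 1862238.94; s = √(1862238.94/15) = 352.348
Cutoffs: 643.062 ± 3·352.348 → [-414.0, 1700.1]
Outside: 1933 → excluded.
Retained (n=15): Σ = 8356, mean = 8356/15 = 557.067

557.1 ms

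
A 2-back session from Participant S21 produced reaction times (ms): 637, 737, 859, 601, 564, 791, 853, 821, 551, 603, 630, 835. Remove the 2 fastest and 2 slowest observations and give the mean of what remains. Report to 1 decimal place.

Sorted: 551, 564, 601, 603, 630, 637, 737, 791, 821, 835, 853, 859
Drop lowest 2 (551, 564) and highest 2 (853, 859)
Remaining (n=8): Σ = 5655, mean = 5655/8 = 706.875

706.9 ms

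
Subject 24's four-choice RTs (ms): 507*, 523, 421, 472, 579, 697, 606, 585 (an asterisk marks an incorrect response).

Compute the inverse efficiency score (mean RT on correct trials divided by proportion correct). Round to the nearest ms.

Correct trials (n=7): 523, 421, 472, 579, 697, 606, 585
Mean correct RT = 3883/7 = 554.7143 ms
Proportion correct = 7/8
IES = 554.7143 / (7/8) = 633.959 ms

634 ms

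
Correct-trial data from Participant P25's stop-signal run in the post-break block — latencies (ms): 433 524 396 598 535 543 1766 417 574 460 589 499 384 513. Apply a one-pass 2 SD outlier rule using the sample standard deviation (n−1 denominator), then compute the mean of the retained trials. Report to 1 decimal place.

497.3 ms

n = 14, ΣRT = 8231, M = 587.929
Σ(x−M)² = 1558586.93; s = √(1558586.93/13) = 346.253
Cutoffs: 587.929 ± 2·346.253 → [-104.6, 1280.4]
Outside: 1766 → excluded.
Retained (n=13): Σ = 6465, mean = 6465/13 = 497.308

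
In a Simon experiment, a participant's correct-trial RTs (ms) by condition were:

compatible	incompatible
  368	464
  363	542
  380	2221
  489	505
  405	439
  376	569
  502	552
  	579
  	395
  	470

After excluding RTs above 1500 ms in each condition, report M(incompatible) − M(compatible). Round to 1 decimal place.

89.8 ms

incompatible: exclude 2221
M(compatible) = 2883/7 = 411.857
M(incompatible) = 4515/9 = 501.667
Difference = 501.667 − 411.857 = 89.810 ms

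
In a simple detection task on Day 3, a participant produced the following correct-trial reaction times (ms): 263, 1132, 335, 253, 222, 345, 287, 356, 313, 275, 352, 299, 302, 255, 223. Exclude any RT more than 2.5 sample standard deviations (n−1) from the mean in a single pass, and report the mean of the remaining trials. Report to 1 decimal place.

291.4 ms

n = 15, ΣRT = 5212, M = 347.467
Σ(x−M)² = 686101.73; s = √(686101.73/14) = 221.376
Cutoffs: 347.467 ± 2.5·221.376 → [-206.0, 900.9]
Outside: 1132 → excluded.
Retained (n=14): Σ = 4080, mean = 4080/14 = 291.429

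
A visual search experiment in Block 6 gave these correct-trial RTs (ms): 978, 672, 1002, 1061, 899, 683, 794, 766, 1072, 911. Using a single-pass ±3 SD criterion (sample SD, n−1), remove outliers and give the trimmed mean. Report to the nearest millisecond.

884 ms

n = 10, ΣRT = 8838, M = 883.800
Σ(x−M)² = 197755.60; s = √(197755.60/9) = 148.232
Cutoffs: 883.800 ± 3·148.232 → [439.1, 1328.5]
No RTs fall outside the cutoffs; all 10 retained. Mean = 8838/10 = 883.800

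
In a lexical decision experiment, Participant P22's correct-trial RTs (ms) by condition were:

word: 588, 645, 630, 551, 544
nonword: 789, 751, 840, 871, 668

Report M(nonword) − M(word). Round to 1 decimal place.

192.2 ms

M(word) = 2958/5 = 591.600
M(nonword) = 3919/5 = 783.800
Difference = 783.800 − 591.600 = 192.200 ms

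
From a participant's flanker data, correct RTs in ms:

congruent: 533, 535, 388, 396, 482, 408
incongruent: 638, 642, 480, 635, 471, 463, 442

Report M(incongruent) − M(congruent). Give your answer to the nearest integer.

82 ms

M(congruent) = 2742/6 = 457.000
M(incongruent) = 3771/7 = 538.714
Difference = 538.714 − 457.000 = 81.714 ms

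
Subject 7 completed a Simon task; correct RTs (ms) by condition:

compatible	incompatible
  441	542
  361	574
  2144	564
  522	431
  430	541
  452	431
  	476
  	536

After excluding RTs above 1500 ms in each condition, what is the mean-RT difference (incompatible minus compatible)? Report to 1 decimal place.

compatible: exclude 2144
M(compatible) = 2206/5 = 441.200
M(incompatible) = 4095/8 = 511.875
Difference = 511.875 − 441.200 = 70.675 ms

70.7 ms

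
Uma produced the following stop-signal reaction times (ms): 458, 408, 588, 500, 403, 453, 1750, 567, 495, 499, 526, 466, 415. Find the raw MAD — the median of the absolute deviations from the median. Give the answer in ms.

42 ms

Sorted: 403, 408, 415, 453, 458, 466, 495, 499, 500, 526, 567, 588, 1750 → median = 495
|x − 495|: 37, 87, 93, 5, 92, 42, 1255, 72, 0, 4, 31, 29, 80
Sorted deviations: 0, 4, 5, 29, 31, 37, 42, 72, 80, 87, 92, 93, 1255 → MAD = 42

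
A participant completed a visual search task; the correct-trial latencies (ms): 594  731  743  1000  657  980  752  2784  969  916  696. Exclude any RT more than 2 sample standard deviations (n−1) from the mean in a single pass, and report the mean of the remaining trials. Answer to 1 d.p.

n = 11, ΣRT = 10822, M = 983.818
Σ(x−M)² = 3763007.64; s = √(3763007.64/10) = 613.434
Cutoffs: 983.818 ± 2·613.434 → [-243.0, 2210.7]
Outside: 2784 → excluded.
Retained (n=10): Σ = 8038, mean = 8038/10 = 803.800

803.8 ms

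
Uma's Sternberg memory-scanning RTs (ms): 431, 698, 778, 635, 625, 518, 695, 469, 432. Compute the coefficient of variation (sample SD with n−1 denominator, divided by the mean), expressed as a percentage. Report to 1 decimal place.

n = 9, Σ = 5281, M = 586.7778
Σ(x−M)² = 131259.556; s = √(131259.556/8) = 128.0915
CV = 128.0915 / 586.7778 = 0.21830 = 21.830%

21.8%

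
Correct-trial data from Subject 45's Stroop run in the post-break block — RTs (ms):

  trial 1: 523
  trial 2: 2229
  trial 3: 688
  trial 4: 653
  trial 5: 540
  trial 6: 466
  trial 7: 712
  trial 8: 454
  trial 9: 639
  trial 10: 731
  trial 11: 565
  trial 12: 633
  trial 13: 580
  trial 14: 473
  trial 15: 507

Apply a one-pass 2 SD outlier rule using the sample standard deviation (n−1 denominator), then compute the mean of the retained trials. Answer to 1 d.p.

n = 15, ΣRT = 10393, M = 692.867
Σ(x−M)² = 2642349.73; s = √(2642349.73/14) = 434.441
Cutoffs: 692.867 ± 2·434.441 → [-176.0, 1561.7]
Outside: 2229 → excluded.
Retained (n=14): Σ = 8164, mean = 8164/14 = 583.143

583.1 ms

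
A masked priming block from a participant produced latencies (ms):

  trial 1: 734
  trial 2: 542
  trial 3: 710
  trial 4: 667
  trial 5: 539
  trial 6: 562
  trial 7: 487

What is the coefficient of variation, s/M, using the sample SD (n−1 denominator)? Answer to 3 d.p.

0.159

n = 7, Σ = 4241, M = 605.8571
Σ(x−M)² = 55602.857; s = √(55602.857/6) = 96.2660
CV = 96.2660 / 605.8571 = 0.15889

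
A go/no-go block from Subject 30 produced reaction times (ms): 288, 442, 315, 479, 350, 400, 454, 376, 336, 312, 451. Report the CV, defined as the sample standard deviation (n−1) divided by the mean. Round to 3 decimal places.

n = 11, Σ = 4203, M = 382.0909
Σ(x−M)² = 44678.909; s = √(44678.909/10) = 66.8423
CV = 66.8423 / 382.0909 = 0.17494

0.175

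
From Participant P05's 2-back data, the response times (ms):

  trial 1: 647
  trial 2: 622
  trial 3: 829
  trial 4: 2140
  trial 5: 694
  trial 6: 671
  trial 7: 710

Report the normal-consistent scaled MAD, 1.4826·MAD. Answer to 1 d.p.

Sorted: 622, 647, 671, 694, 710, 829, 2140 → median = 694
|x − 694| sorted: 0, 16, 23, 47, 72, 135, 1446 → MAD = 47
Robust SD ≈ 1.4826 × 47 = 69.682

69.7 ms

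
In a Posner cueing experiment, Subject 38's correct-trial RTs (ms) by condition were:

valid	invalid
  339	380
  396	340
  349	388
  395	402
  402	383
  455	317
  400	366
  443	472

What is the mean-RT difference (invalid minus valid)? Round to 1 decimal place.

-16.4 ms

M(valid) = 3179/8 = 397.375
M(invalid) = 3048/8 = 381.000
Difference = 381.000 − 397.375 = -16.375 ms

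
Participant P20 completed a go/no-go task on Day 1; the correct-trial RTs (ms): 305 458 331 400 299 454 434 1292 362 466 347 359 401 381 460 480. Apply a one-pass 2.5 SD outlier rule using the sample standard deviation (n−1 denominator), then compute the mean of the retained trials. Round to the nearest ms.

n = 16, ΣRT = 7229, M = 451.812
Σ(x−M)² = 804786.44; s = √(804786.44/15) = 231.630
Cutoffs: 451.812 ± 2.5·231.630 → [-127.3, 1030.9]
Outside: 1292 → excluded.
Retained (n=15): Σ = 5937, mean = 5937/15 = 395.800

396 ms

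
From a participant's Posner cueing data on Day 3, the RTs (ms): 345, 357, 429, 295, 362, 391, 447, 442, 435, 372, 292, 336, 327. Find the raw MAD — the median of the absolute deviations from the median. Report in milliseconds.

35 ms

Sorted: 292, 295, 327, 336, 345, 357, 362, 372, 391, 429, 435, 442, 447 → median = 362
|x − 362|: 17, 5, 67, 67, 0, 29, 85, 80, 73, 10, 70, 26, 35
Sorted deviations: 0, 5, 10, 17, 26, 29, 35, 67, 67, 70, 73, 80, 85 → MAD = 35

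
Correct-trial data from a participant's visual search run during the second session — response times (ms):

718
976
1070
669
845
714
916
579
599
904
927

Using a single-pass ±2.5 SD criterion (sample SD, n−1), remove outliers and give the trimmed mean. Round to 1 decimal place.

n = 11, ΣRT = 8917, M = 810.636
Σ(x−M)² = 265580.55; s = √(265580.55/10) = 162.966
Cutoffs: 810.636 ± 2.5·162.966 → [403.2, 1218.1]
No RTs fall outside the cutoffs; all 11 retained. Mean = 8917/11 = 810.636

810.6 ms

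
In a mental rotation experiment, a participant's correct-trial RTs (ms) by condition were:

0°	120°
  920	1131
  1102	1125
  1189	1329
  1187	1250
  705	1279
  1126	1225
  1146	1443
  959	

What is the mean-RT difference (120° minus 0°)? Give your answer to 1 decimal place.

M(0°) = 8334/8 = 1041.750
M(120°) = 8782/7 = 1254.571
Difference = 1254.571 − 1041.750 = 212.821 ms

212.8 ms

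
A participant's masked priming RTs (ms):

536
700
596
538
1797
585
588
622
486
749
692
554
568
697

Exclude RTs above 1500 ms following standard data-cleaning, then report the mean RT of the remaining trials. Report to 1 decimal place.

Excluded: 1797
Retained (n=13): Σ = 7911
Mean = 7911/13 = 608.5385

608.5 ms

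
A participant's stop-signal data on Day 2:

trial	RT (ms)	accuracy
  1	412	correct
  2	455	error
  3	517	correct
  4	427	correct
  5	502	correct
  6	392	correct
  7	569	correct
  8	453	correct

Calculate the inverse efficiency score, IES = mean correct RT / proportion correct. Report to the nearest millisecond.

534 ms

Correct trials (n=7): 412, 517, 427, 502, 392, 569, 453
Mean correct RT = 3272/7 = 467.4286 ms
Proportion correct = 7/8
IES = 467.4286 / (7/8) = 534.204 ms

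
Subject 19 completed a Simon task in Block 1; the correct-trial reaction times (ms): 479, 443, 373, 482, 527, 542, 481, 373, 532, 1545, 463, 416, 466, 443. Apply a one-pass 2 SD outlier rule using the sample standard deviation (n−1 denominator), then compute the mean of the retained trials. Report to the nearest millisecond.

463 ms

n = 14, ΣRT = 7565, M = 540.357
Σ(x−M)² = 1122203.21; s = √(1122203.21/13) = 293.808
Cutoffs: 540.357 ± 2·293.808 → [-47.3, 1128.0]
Outside: 1545 → excluded.
Retained (n=13): Σ = 6020, mean = 6020/13 = 463.077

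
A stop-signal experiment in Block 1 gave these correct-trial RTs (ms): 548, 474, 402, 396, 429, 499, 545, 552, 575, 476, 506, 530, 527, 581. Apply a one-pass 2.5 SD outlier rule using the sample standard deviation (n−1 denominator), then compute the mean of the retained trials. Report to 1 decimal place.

502.9 ms

n = 14, ΣRT = 7040, M = 502.857
Σ(x−M)² = 47483.71; s = √(47483.71/13) = 60.437
Cutoffs: 502.857 ± 2.5·60.437 → [351.8, 653.9]
No RTs fall outside the cutoffs; all 14 retained. Mean = 7040/14 = 502.857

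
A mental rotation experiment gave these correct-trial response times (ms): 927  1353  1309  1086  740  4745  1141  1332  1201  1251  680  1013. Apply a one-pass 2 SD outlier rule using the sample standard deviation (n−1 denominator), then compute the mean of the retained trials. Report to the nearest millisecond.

1094 ms

n = 12, ΣRT = 16778, M = 1398.167
Σ(x−M)² = 12759075.67; s = √(12759075.67/11) = 1076.994
Cutoffs: 1398.167 ± 2·1076.994 → [-755.8, 3552.2]
Outside: 4745 → excluded.
Retained (n=11): Σ = 12033, mean = 12033/11 = 1093.909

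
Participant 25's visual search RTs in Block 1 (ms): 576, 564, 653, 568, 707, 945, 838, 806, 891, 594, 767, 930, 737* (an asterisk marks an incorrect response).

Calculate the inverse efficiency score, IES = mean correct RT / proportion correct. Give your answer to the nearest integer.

Correct trials (n=12): 576, 564, 653, 568, 707, 945, 838, 806, 891, 594, 767, 930
Mean correct RT = 8839/12 = 736.5833 ms
Proportion correct = 12/13
IES = 736.5833 / (12/13) = 797.965 ms

798 ms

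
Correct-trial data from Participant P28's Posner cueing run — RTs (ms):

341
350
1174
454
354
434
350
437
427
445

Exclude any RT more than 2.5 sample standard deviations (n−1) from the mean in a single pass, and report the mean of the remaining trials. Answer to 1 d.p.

399.1 ms

n = 10, ΣRT = 4766, M = 476.600
Σ(x−M)² = 559192.40; s = √(559192.40/9) = 249.264
Cutoffs: 476.600 ± 2.5·249.264 → [-146.6, 1099.8]
Outside: 1174 → excluded.
Retained (n=9): Σ = 3592, mean = 3592/9 = 399.111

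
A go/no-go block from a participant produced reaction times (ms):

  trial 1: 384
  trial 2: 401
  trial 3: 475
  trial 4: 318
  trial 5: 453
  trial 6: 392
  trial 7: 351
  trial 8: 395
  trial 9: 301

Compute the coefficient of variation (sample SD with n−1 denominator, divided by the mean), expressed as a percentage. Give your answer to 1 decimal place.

14.7%

n = 9, Σ = 3470, M = 385.5556
Σ(x−M)² = 25828.222; s = √(25828.222/8) = 56.8201
CV = 56.8201 / 385.5556 = 0.14737 = 14.737%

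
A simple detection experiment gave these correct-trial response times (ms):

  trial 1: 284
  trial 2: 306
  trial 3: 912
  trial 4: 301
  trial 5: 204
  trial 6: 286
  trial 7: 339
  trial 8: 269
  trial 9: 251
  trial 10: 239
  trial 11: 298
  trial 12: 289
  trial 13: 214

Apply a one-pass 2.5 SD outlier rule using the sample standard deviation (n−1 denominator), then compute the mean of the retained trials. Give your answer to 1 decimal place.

273.3 ms

n = 13, ΣRT = 4192, M = 322.462
Σ(x−M)² = 393815.23; s = √(393815.23/12) = 181.157
Cutoffs: 322.462 ± 2.5·181.157 → [-130.4, 775.4]
Outside: 912 → excluded.
Retained (n=12): Σ = 3280, mean = 3280/12 = 273.333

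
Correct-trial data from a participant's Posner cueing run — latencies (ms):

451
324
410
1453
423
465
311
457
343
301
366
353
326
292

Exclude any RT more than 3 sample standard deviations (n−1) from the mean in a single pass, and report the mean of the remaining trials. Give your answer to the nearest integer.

371 ms

n = 14, ΣRT = 6275, M = 448.214
Σ(x−M)² = 1134220.36; s = √(1134220.36/13) = 295.377
Cutoffs: 448.214 ± 3·295.377 → [-437.9, 1334.3]
Outside: 1453 → excluded.
Retained (n=13): Σ = 4822, mean = 4822/13 = 370.923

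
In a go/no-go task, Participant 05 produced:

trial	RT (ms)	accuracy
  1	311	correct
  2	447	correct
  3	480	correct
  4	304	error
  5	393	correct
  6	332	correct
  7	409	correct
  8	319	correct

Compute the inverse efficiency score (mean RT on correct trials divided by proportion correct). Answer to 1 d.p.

Correct trials (n=7): 311, 447, 480, 393, 332, 409, 319
Mean correct RT = 2691/7 = 384.4286 ms
Proportion correct = 7/8
IES = 384.4286 / (7/8) = 439.347 ms

439.3 ms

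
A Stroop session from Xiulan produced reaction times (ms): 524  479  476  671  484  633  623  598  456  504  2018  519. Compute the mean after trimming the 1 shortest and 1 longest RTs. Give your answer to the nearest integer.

Sorted: 456, 476, 479, 484, 504, 519, 524, 598, 623, 633, 671, 2018
Drop lowest 1 (456) and highest 1 (2018)
Remaining (n=10): Σ = 5511, mean = 5511/10 = 551.100

551 ms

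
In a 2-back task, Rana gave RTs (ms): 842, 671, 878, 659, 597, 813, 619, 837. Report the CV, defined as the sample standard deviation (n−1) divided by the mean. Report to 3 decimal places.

n = 8, Σ = 5916, M = 739.5000
Σ(x−M)² = 90596.000; s = √(90596.000/7) = 113.7642
CV = 113.7642 / 739.5000 = 0.15384

0.154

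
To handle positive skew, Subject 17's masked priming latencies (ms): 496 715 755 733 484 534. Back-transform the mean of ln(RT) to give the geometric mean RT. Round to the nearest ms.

ln(RT): 6.2066, 6.5723, 6.6267, 6.5971, 6.1821, 6.2804
Mean ln(RT) = 38.4652/6 = 6.41087
Geometric mean = exp(6.41087) = 608.42 ms

608 ms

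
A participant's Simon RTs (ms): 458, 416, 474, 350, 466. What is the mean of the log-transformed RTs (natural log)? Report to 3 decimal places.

ln(RT): 6.1269, 6.0307, 6.1612, 5.8579, 6.1442
Σ ln(RT) = 30.3209
Mean = 30.3209/5 = 6.06418

6.064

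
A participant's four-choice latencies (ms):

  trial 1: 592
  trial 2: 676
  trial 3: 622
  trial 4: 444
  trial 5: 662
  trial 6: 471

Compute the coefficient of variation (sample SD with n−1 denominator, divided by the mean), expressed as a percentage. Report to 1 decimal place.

n = 6, Σ = 3467, M = 577.8333
Σ(x−M)² = 48196.833; s = √(48196.833/5) = 98.1803
CV = 98.1803 / 577.8333 = 0.16991 = 16.991%

17.0%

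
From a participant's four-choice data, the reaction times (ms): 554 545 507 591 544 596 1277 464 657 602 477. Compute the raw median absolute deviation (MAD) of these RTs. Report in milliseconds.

47 ms

Sorted: 464, 477, 507, 544, 545, 554, 591, 596, 602, 657, 1277 → median = 554
|x − 554|: 0, 9, 47, 37, 10, 42, 723, 90, 103, 48, 77
Sorted deviations: 0, 9, 10, 37, 42, 47, 48, 77, 90, 103, 723 → MAD = 47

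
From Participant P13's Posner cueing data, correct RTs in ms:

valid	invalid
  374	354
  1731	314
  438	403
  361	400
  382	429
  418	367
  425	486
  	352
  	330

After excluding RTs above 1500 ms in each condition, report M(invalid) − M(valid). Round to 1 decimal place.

-18.0 ms

valid: exclude 1731
M(valid) = 2398/6 = 399.667
M(invalid) = 3435/9 = 381.667
Difference = 381.667 − 399.667 = -18.000 ms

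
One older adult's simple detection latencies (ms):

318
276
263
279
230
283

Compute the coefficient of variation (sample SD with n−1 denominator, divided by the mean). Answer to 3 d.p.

0.104

n = 6, Σ = 1649, M = 274.8333
Σ(x−M)² = 4098.833; s = √(4098.833/5) = 28.6316
CV = 28.6316 / 274.8333 = 0.10418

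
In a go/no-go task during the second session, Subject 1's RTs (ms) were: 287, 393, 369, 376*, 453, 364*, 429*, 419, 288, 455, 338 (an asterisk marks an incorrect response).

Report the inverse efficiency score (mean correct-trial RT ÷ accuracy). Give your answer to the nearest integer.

516 ms

Correct trials (n=8): 287, 393, 369, 453, 419, 288, 455, 338
Mean correct RT = 3002/8 = 375.2500 ms
Proportion correct = 8/11
IES = 375.2500 / (8/11) = 515.969 ms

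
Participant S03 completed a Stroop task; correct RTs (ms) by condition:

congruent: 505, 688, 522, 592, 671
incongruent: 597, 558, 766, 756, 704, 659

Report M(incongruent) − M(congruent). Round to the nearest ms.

78 ms

M(congruent) = 2978/5 = 595.600
M(incongruent) = 4040/6 = 673.333
Difference = 673.333 − 595.600 = 77.733 ms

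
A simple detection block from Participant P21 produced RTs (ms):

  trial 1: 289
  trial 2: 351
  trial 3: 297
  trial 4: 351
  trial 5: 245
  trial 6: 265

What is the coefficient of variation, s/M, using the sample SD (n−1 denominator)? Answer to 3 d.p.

0.146

n = 6, Σ = 1798, M = 299.6667
Σ(x−M)² = 9581.333; s = √(9581.333/5) = 43.7752
CV = 43.7752 / 299.6667 = 0.14608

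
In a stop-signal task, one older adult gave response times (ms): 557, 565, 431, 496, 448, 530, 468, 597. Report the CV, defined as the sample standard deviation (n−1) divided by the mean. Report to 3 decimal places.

n = 8, Σ = 4092, M = 511.5000
Σ(x−M)² = 25230.000; s = √(25230.000/7) = 60.0357
CV = 60.0357 / 511.5000 = 0.11737

0.117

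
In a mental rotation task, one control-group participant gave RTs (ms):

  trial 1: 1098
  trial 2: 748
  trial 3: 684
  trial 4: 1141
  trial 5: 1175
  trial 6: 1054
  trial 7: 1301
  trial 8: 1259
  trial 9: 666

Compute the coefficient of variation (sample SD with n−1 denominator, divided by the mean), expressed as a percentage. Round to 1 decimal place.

n = 9, Σ = 9126, M = 1014.0000
Σ(x−M)² = 493860.000; s = √(493860.000/8) = 248.4603
CV = 248.4603 / 1014.0000 = 0.24503 = 24.503%

24.5%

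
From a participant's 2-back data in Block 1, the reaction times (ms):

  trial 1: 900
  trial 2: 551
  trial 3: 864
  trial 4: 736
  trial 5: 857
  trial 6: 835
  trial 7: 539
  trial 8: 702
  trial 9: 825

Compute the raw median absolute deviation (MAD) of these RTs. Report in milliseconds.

Sorted: 539, 551, 702, 736, 825, 835, 857, 864, 900 → median = 825
|x − 825|: 75, 274, 39, 89, 32, 10, 286, 123, 0
Sorted deviations: 0, 10, 32, 39, 75, 89, 123, 274, 286 → MAD = 75

75 ms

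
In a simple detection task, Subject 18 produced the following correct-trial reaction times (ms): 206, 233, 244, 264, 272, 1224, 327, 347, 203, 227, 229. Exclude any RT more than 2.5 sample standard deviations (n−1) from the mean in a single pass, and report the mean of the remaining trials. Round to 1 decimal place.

n = 11, ΣRT = 3776, M = 343.273
Σ(x−M)² = 874436.18; s = √(874436.18/10) = 295.709
Cutoffs: 343.273 ± 2.5·295.709 → [-396.0, 1082.5]
Outside: 1224 → excluded.
Retained (n=10): Σ = 2552, mean = 2552/10 = 255.200

255.2 ms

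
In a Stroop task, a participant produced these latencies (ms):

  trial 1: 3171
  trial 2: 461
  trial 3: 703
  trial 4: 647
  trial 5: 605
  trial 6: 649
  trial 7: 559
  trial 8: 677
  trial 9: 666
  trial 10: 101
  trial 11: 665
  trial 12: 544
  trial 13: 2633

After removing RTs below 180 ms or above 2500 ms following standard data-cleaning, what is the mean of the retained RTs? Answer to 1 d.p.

Excluded: 101, 2633, 3171
Retained (n=10): Σ = 6176
Mean = 6176/10 = 617.6000

617.6 ms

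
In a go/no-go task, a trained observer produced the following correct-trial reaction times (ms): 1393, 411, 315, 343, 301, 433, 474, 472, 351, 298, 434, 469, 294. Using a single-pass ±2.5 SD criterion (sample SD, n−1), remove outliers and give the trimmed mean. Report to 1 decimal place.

382.9 ms

n = 13, ΣRT = 5988, M = 460.615
Σ(x−M)² = 1000387.08; s = √(1000387.08/12) = 288.731
Cutoffs: 460.615 ± 2.5·288.731 → [-261.2, 1182.4]
Outside: 1393 → excluded.
Retained (n=12): Σ = 4595, mean = 4595/12 = 382.917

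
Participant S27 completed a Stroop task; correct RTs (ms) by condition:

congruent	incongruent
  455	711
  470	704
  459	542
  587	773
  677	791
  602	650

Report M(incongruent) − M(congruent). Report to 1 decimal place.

153.5 ms

M(congruent) = 3250/6 = 541.667
M(incongruent) = 4171/6 = 695.167
Difference = 695.167 − 541.667 = 153.500 ms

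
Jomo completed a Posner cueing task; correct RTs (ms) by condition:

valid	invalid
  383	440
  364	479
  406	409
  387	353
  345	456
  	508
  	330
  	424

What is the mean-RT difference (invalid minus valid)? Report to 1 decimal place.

M(valid) = 1885/5 = 377.000
M(invalid) = 3399/8 = 424.875
Difference = 424.875 − 377.000 = 47.875 ms

47.9 ms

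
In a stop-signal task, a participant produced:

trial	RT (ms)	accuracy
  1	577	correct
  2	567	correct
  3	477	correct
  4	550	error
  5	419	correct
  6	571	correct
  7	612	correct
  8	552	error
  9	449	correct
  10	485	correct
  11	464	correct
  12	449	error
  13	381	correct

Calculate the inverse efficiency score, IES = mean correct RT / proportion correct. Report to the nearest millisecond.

650 ms

Correct trials (n=10): 577, 567, 477, 419, 571, 612, 449, 485, 464, 381
Mean correct RT = 5002/10 = 500.2000 ms
Proportion correct = 10/13
IES = 500.2000 / (10/13) = 650.260 ms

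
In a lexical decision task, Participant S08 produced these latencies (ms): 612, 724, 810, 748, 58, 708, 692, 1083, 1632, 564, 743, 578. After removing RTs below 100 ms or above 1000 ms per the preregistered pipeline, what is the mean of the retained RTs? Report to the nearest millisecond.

687 ms

Excluded: 58, 1083, 1632
Retained (n=9): Σ = 6179
Mean = 6179/9 = 686.5556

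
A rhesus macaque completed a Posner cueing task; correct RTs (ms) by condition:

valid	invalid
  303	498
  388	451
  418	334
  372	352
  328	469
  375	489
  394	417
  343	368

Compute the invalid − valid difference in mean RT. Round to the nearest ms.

57 ms

M(valid) = 2921/8 = 365.125
M(invalid) = 3378/8 = 422.250
Difference = 422.250 − 365.125 = 57.125 ms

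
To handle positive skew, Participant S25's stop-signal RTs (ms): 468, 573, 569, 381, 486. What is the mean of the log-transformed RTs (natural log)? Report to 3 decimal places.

ln(RT): 6.1485, 6.3509, 6.3439, 5.9428, 6.1862
Σ ln(RT) = 30.9722
Mean = 30.9722/5 = 6.19445

6.194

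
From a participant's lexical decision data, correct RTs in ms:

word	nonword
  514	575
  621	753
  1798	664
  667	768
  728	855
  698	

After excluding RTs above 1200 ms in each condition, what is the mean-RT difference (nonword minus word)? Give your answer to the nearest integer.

word: exclude 1798
M(word) = 3228/5 = 645.600
M(nonword) = 3615/5 = 723.000
Difference = 723.000 − 645.600 = 77.400 ms

77 ms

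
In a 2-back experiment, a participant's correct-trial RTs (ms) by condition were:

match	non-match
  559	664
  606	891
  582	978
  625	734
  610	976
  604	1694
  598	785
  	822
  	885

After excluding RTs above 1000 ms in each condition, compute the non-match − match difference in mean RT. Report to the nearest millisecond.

244 ms

non-match: exclude 1694
M(match) = 4184/7 = 597.714
M(non-match) = 6735/8 = 841.875
Difference = 841.875 − 597.714 = 244.161 ms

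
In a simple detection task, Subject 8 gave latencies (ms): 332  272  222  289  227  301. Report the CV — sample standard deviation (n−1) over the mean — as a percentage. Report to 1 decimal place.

n = 6, Σ = 1643, M = 273.8333
Σ(x−M)² = 9234.833; s = √(9234.833/5) = 42.9764
CV = 42.9764 / 273.8333 = 0.15694 = 15.694%

15.7%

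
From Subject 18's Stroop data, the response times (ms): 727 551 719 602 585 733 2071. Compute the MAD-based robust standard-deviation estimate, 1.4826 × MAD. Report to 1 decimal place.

Sorted: 551, 585, 602, 719, 727, 733, 2071 → median = 719
|x − 719| sorted: 0, 8, 14, 117, 134, 168, 1352 → MAD = 117
Robust SD ≈ 1.4826 × 117 = 173.464

173.5 ms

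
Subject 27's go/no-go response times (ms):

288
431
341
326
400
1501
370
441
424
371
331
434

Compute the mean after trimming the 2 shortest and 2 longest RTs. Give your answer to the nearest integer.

Sorted: 288, 326, 331, 341, 370, 371, 400, 424, 431, 434, 441, 1501
Drop lowest 2 (288, 326) and highest 2 (441, 1501)
Remaining (n=8): Σ = 3102, mean = 3102/8 = 387.750

388 ms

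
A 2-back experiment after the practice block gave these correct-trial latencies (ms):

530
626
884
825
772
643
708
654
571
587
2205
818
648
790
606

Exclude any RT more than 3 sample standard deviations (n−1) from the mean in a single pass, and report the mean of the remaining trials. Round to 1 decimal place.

690.1 ms

n = 15, ΣRT = 11867, M = 791.133
Σ(x−M)² = 2297889.73; s = √(2297889.73/14) = 405.136
Cutoffs: 791.133 ± 3·405.136 → [-424.3, 2006.5]
Outside: 2205 → excluded.
Retained (n=14): Σ = 9662, mean = 9662/14 = 690.143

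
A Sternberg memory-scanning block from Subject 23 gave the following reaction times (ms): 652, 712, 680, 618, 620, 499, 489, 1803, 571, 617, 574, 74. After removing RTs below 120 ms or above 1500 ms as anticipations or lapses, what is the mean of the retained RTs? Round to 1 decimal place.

Excluded: 74, 1803
Retained (n=10): Σ = 6032
Mean = 6032/10 = 603.2000

603.2 ms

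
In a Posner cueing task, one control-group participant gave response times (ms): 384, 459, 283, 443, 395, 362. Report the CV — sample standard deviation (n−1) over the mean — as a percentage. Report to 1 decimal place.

16.2%

n = 6, Σ = 2326, M = 387.6667
Σ(x−M)² = 19831.333; s = √(19831.333/5) = 62.9783
CV = 62.9783 / 387.6667 = 0.16245 = 16.245%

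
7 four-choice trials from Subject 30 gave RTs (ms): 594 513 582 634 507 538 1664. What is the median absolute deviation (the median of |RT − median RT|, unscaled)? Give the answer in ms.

Sorted: 507, 513, 538, 582, 594, 634, 1664 → median = 582
|x − 582|: 12, 69, 0, 52, 75, 44, 1082
Sorted deviations: 0, 12, 44, 52, 69, 75, 1082 → MAD = 52

52 ms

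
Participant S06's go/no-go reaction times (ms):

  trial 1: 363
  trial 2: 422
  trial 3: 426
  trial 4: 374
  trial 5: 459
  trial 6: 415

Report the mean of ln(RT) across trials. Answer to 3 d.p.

ln(RT): 5.8944, 6.0450, 6.0544, 5.9243, 6.1291, 6.0283
Σ ln(RT) = 36.0754
Mean = 36.0754/6 = 6.01257

6.013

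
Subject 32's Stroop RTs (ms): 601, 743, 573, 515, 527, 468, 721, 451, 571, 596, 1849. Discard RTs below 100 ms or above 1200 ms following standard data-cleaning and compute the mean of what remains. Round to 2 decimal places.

576.60 ms

Excluded: 1849
Retained (n=10): Σ = 5766
Mean = 5766/10 = 576.6000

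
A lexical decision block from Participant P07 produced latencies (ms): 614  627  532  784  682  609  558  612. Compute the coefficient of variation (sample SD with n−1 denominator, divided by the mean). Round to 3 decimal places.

n = 8, Σ = 5018, M = 627.2500
Σ(x−M)² = 42177.500; s = √(42177.500/7) = 77.6232
CV = 77.6232 / 627.2500 = 0.12375

0.124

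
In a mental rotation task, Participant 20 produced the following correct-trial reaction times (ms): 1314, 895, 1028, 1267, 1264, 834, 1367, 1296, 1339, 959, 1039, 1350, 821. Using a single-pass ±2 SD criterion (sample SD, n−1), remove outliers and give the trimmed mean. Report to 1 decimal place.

1136.4 ms

n = 13, ΣRT = 14773, M = 1136.385
Σ(x−M)² = 532105.08; s = √(532105.08/12) = 210.576
Cutoffs: 1136.385 ± 2·210.576 → [715.2, 1557.5]
No RTs fall outside the cutoffs; all 13 retained. Mean = 14773/13 = 1136.385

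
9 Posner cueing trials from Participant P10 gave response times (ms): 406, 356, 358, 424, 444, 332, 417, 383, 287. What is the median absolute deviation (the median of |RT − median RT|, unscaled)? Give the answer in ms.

Sorted: 287, 332, 356, 358, 383, 406, 417, 424, 444 → median = 383
|x − 383|: 23, 27, 25, 41, 61, 51, 34, 0, 96
Sorted deviations: 0, 23, 25, 27, 34, 41, 51, 61, 96 → MAD = 34

34 ms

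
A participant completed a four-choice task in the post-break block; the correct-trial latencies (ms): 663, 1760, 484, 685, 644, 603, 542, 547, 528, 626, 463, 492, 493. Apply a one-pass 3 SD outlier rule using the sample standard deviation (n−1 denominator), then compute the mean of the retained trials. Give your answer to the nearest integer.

564 ms

n = 13, ΣRT = 8530, M = 656.154
Σ(x−M)² = 1385117.69; s = √(1385117.69/12) = 339.745
Cutoffs: 656.154 ± 3·339.745 → [-363.1, 1675.4]
Outside: 1760 → excluded.
Retained (n=12): Σ = 6770, mean = 6770/12 = 564.167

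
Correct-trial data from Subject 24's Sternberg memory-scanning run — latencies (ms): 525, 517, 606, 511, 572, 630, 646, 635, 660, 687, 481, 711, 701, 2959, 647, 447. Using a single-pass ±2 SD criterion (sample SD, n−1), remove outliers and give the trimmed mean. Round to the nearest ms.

n = 16, ΣRT = 11935, M = 745.938
Σ(x−M)² = 5323082.94; s = √(5323082.94/15) = 595.712
Cutoffs: 745.938 ± 2·595.712 → [-445.5, 1937.4]
Outside: 2959 → excluded.
Retained (n=15): Σ = 8976, mean = 8976/15 = 598.400

598 ms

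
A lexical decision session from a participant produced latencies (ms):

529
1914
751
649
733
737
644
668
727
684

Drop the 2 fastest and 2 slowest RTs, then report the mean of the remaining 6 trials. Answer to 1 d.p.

Sorted: 529, 644, 649, 668, 684, 727, 733, 737, 751, 1914
Drop lowest 2 (529, 644) and highest 2 (751, 1914)
Remaining (n=6): Σ = 4198, mean = 4198/6 = 699.667

699.7 ms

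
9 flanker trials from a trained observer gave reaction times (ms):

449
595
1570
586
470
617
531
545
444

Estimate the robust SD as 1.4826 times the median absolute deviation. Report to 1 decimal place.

Sorted: 444, 449, 470, 531, 545, 586, 595, 617, 1570 → median = 545
|x − 545| sorted: 0, 14, 41, 50, 72, 75, 96, 101, 1025 → MAD = 72
Robust SD ≈ 1.4826 × 72 = 106.747

106.7 ms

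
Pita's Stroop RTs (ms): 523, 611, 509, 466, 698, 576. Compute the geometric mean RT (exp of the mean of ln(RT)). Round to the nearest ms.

ln(RT): 6.2596, 6.4151, 6.2324, 6.1442, 6.5482, 6.3561
Mean ln(RT) = 37.9556/6 = 6.32594
Geometric mean = exp(6.32594) = 558.88 ms

559 ms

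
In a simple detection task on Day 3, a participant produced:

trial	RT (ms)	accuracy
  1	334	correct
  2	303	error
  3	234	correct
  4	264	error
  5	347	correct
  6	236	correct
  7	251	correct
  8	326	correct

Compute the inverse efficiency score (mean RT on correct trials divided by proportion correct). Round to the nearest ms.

384 ms

Correct trials (n=6): 334, 234, 347, 236, 251, 326
Mean correct RT = 1728/6 = 288.0000 ms
Proportion correct = 6/8
IES = 288.0000 / (6/8) = 384.000 ms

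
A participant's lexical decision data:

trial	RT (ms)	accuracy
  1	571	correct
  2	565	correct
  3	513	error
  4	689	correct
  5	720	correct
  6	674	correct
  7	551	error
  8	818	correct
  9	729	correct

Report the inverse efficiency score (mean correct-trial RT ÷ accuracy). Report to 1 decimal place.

875.4 ms

Correct trials (n=7): 571, 565, 689, 720, 674, 818, 729
Mean correct RT = 4766/7 = 680.8571 ms
Proportion correct = 7/9
IES = 680.8571 / (7/9) = 875.388 ms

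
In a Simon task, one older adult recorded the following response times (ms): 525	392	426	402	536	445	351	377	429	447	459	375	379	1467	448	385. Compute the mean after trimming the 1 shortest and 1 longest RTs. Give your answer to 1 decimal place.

Sorted: 351, 375, 377, 379, 385, 392, 402, 426, 429, 445, 447, 448, 459, 525, 536, 1467
Drop lowest 1 (351) and highest 1 (1467)
Remaining (n=14): Σ = 6025, mean = 6025/14 = 430.357

430.4 ms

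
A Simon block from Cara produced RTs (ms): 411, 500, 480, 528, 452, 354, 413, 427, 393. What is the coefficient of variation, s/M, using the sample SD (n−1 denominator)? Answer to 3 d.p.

n = 9, Σ = 3958, M = 439.7778
Σ(x−M)² = 24431.556; s = √(24431.556/8) = 55.2625
CV = 55.2625 / 439.7778 = 0.12566

0.126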